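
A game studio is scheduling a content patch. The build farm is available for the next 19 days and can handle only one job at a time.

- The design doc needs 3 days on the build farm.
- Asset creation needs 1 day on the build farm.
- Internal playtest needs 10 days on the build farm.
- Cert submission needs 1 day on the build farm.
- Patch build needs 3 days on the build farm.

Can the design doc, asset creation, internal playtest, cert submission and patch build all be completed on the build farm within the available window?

Yes

Running back to back, the jobs need 3 + 1 + 10 + 1 + 3 = 18 days on the build farm.
Since 18 ≤ 19, they fit within the window.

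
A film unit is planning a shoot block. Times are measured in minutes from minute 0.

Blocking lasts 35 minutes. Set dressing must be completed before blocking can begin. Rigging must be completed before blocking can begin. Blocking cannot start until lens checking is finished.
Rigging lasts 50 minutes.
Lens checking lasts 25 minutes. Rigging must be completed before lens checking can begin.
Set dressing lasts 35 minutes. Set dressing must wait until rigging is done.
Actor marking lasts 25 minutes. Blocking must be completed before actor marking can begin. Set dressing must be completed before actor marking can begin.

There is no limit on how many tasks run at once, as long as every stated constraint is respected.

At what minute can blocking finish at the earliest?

120

Rigging has no prerequisites, so it starts at minute 0 and finishes at minute 50.
After rigging (finishes minute 50), lens checking can start at minute 50 and finishes at minute 75.
Set dressing waits on rigging (finishes minute 50), so it starts at minute 50 and finishes at 50 + 35 = minute 85.
Blocking needs all of set dressing (finishes minute 85); rigging (finishes minute 50); lens checking (finishes minute 75). That puts its earliest start at minute 85; it finishes at 85 + 35 = minute 120.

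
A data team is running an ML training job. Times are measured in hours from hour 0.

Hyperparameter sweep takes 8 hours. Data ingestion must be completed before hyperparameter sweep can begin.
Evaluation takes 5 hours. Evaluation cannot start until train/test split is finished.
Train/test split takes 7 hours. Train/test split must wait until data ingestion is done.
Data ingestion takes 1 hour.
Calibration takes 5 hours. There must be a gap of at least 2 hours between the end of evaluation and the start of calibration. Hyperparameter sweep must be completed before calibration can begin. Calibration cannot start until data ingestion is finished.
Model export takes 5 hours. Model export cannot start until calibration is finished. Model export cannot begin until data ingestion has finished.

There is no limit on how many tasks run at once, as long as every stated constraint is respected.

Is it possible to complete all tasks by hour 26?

Data ingestion has no prerequisites, so it starts at hour 0 and finishes at hour 1.
After data ingestion (finishes hour 1), hyperparameter sweep can start at hour 1 and finishes at hour 9.
Train/test split waits on data ingestion (finishes hour 1), so it starts at hour 1 and finishes at 1 + 7 = hour 8.
Evaluation waits on train/test split (finishes hour 8), so it starts at hour 8 and finishes at 8 + 5 = hour 13.
For calibration: evaluation (finishes hour 13, plus 2-hour gap → hour 15); hyperparameter sweep (finishes hour 9); data ingestion (finishes hour 1). Taking the maximum gives a start of hour 15, and it finishes at 15 + 5 = hour 20.
Model export has to wait for calibration (finishes hour 20); data ingestion (finishes hour 1). The latest of these is hour 20, so model export runs hour 20 to 20 + 5 = hour 25.
Every task is finished by hour 25, which is no later than the deadline of 26, so the schedule is feasible.

Yes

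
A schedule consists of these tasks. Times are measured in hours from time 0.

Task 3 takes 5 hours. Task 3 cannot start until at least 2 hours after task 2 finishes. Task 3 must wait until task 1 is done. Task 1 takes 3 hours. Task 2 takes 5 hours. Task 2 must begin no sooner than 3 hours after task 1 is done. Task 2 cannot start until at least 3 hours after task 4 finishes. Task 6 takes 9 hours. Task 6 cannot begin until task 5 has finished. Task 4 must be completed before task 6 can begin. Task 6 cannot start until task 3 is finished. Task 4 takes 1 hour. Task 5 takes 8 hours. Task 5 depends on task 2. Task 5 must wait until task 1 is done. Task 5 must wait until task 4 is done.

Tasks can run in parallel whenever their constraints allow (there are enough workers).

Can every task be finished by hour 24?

Task 4 has no prerequisites, so it starts at hour 0 and finishes at hour 1.
Task 1 can start immediately at hour 0; it finishes at hour 3.
For task 2: task 1 (finishes hour 3, plus 3-hour gap → hour 6); task 4 (finishes hour 1, plus 3-hour gap → hour 4). Taking the maximum gives a start of hour 6, and it finishes at 6 + 5 = hour 11.
For task 5: task 2 (finishes hour 11); task 1 (finishes hour 3); task 4 (finishes hour 1). Taking the maximum gives a start of hour 11, and it finishes at 11 + 8 = hour 19.
Task 3 cannot start until task 2 (finishes hour 11, plus 2-hour gap → hour 13); task 1 (finishes hour 3). The controlling bound is hour 13, so task 3 finishes at 13 + 5 = hour 18.
Task 6 has to wait for task 5 (finishes hour 19); task 4 (finishes hour 1); task 3 (finishes hour 18). The latest of these is hour 19, so task 6 runs hour 19 to 19 + 9 = hour 28.
The earliest everything can be done is hour 28, which is after the deadline of 24, so it is not possible.

No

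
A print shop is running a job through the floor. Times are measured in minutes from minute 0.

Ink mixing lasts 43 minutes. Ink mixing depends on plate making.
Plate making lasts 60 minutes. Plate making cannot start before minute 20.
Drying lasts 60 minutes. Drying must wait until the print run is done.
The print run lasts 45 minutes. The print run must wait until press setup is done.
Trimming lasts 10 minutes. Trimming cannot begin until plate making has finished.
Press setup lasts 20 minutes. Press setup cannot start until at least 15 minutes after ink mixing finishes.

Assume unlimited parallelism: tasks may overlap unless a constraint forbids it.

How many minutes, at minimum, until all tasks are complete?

Plate making cannot begin until its own release at minute 20. It runs from minute 20 to 20 + 60 = minute 80.
Trimming waits on plate making (finishes minute 80), so it starts at minute 80 and finishes at 80 + 10 = minute 90.
Ink mixing cannot begin until plate making (finishes minute 80). It runs from minute 80 to 80 + 43 = minute 123.
Press setup waits on ink mixing (finishes minute 123, plus 15-minute gap → minute 138), so it starts at minute 138 and finishes at 138 + 20 = minute 158.
The print run waits on press setup (finishes minute 158), so it starts at minute 158 and finishes at 158 + 45 = minute 203.
Drying waits on the print run (finishes minute 203), so it starts at minute 203 and finishes at 203 + 60 = minute 263.
All tasks are finished once the last one completes. Finish times: Plate making at 80, Ink mixing at 123, Press setup at 158, The print run at 203, Drying at 263, Trimming at 90. The latest is minute 263.

263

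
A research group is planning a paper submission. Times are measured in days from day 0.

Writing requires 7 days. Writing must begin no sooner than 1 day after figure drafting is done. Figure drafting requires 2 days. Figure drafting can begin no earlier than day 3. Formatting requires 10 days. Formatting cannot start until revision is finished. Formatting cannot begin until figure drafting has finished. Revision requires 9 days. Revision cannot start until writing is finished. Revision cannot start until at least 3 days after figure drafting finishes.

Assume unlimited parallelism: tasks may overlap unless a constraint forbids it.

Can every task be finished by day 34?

Yes

Figure drafting waits on its own release at day 3, so it starts at day 3 and finishes at 3 + 2 = day 5.
After figure drafting (finishes day 5, plus 1-day gap → day 6), writing can start at day 6 and finishes at day 13.
Revision needs all of writing (finishes day 13); figure drafting (finishes day 5, plus 3-day gap → day 8). That puts its earliest start at day 13; it finishes at 13 + 9 = day 22.
Formatting has to wait for revision (finishes day 22); figure drafting (finishes day 5). The latest of these is day 22, so formatting runs day 22 to 22 + 10 = day 32.
Every task is finished by day 32, which is no later than the deadline of 34, so the schedule is feasible.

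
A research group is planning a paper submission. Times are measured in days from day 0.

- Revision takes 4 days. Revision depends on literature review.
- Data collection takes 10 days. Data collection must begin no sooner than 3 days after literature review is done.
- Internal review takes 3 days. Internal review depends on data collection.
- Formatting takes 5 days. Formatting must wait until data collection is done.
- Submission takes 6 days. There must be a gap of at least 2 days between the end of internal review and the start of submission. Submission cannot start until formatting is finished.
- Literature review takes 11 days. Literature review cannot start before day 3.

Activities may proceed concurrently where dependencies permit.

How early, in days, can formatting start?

27

After its own release at day 3, literature review can start at day 3 and finishes at day 14.
Data collection cannot begin until literature review (finishes day 14, plus 3-day gap → day 17). It runs from day 17 to 17 + 10 = day 27.
Formatting waits on data collection (finishes day 27), so the earliest it can start is day 27.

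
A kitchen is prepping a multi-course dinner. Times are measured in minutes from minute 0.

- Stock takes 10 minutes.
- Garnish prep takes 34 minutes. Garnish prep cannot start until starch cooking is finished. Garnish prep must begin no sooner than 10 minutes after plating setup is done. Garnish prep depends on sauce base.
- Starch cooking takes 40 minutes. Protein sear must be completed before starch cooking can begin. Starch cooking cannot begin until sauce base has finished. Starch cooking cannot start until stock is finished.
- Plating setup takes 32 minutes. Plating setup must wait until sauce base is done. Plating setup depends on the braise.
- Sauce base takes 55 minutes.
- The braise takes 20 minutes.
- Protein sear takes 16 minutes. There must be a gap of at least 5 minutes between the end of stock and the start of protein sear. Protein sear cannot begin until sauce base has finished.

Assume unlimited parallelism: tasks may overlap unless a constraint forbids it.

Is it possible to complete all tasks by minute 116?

No

Nothing blocks the braise, so it runs from minute 0 to minute 20.
Nothing blocks sauce base, so it runs from minute 0 to minute 55.
For plating setup: sauce base (finishes minute 55); the braise (finishes minute 20). Taking the maximum gives a start of minute 55, and it finishes at 55 + 32 = minute 87.
Nothing blocks stock, so it runs from minute 0 to minute 10.
Protein sear has to wait for stock (finishes minute 10, plus 5-minute gap → minute 15); sauce base (finishes minute 55). The latest of these is minute 55, so protein sear runs minute 55 to 55 + 16 = minute 71.
Starch cooking needs all of protein sear (finishes minute 71); sauce base (finishes minute 55); stock (finishes minute 10). That puts its earliest start at minute 71; it finishes at 71 + 40 = minute 111.
Garnish prep cannot start until starch cooking (finishes minute 111); plating setup (finishes minute 87, plus 10-minute gap → minute 97); sauce base (finishes minute 55). The controlling bound is minute 111, so garnish prep finishes at 111 + 34 = minute 145.
The earliest everything can be done is minute 145, which is after the deadline of 116, so it is not possible.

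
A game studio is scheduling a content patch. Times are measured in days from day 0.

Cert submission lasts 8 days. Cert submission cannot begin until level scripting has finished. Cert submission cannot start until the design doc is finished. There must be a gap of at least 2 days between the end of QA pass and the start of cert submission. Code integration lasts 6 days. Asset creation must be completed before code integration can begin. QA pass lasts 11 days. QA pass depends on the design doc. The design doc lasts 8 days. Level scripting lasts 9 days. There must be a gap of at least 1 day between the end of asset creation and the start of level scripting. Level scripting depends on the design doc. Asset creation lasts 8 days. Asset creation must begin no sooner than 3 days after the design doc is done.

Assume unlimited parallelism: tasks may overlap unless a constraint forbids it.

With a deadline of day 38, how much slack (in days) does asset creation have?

The design doc can start immediately at day 0; it finishes at day 8.
Asset creation waits on the design doc (finishes day 8, plus 3-day gap → day 11), so it starts at day 11 and finishes at 11 + 8 = day 19.

Working backward from the deadline:
Nothing follows cert submission; the deadline of day 38 is its only limit. It must start by 38 − 8 = day 30.
Level scripting has to be done before cert submission (must start by day 30). That means finishing by day 30, i.e. starting by 30 − 9 = day 21.
To finish by day 38, code integration (duration 6) must start no later than day 32.
Asset creation feeds level scripting (must start by day 21, minus 1-day gap → day 20); code integration (must start by day 32). Taking the minimum, asset creation must finish by day 20 and start by 20 − 8 = day 12.
So asset creation can start as early as day 11 and as late as day 12, giving 12 − 11 = 1 day of slack.

1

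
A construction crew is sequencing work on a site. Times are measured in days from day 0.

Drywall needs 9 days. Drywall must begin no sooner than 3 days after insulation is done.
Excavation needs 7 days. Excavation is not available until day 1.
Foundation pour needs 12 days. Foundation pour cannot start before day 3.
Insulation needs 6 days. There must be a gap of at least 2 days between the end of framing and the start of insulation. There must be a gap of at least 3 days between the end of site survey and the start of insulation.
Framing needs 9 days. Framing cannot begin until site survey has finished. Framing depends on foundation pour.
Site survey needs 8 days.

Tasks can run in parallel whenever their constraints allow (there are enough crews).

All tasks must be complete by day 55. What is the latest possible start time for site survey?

Drywall must finish by day 55; it takes 9 days, so it must start by 55 − 9 = day 46.
Since drywall (must start by day 46, minus 3-day gap → day 43) depends on it, insulation must finish by day 43. Backing off its 6-day duration gives a latest start of day 37.
Framing has to be done before insulation (must start by day 37, minus 2-day gap → day 35). That means finishing by day 35, i.e. starting by 35 − 9 = day 26.
For site survey: framing (must start by day 26); insulation (must start by day 37, minus 3-day gap → day 34). The most restrictive is day 26; with an 8-day duration, site survey must start by day 18.

18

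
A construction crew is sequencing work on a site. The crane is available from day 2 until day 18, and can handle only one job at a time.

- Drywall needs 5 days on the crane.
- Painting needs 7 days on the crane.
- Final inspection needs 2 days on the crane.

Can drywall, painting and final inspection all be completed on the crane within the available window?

The crane window is 18 − 2 = 16 days.
Running back to back, the jobs need 5 + 7 + 2 = 14 days on the crane.
Since 14 ≤ 16, they fit within the window.

Yes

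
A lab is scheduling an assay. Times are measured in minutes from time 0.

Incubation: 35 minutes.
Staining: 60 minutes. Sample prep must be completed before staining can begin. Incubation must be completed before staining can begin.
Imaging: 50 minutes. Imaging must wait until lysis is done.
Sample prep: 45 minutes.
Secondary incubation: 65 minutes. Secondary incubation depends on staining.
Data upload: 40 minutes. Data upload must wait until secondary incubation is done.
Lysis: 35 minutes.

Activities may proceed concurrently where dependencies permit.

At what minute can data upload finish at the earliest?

Nothing blocks incubation, so it runs from minute 0 to minute 35.
Sample prep can start immediately at minute 0; it finishes at minute 45.
Staining has to wait for sample prep (finishes minute 45); incubation (finishes minute 35). The latest of these is minute 45, so staining runs minute 45 to 45 + 60 = minute 105.
Secondary incubation cannot begin until staining (finishes minute 105). It runs from minute 105 to 105 + 65 = minute 170.
Data upload waits on secondary incubation (finishes minute 170), so it starts at minute 170 and finishes at 170 + 40 = minute 210.

210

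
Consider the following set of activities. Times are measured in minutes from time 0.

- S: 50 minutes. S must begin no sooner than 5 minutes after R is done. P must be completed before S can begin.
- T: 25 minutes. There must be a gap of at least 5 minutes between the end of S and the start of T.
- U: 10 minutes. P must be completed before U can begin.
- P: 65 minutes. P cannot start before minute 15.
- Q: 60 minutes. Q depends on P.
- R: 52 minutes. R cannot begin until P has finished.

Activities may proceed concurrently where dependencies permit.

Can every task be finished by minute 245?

Yes

P cannot begin until its own release at minute 15. It runs from minute 15 to 15 + 65 = minute 80.
U waits on P (finishes minute 80), so it starts at minute 80 and finishes at 80 + 10 = minute 90.
R waits on P (finishes minute 80), so it starts at minute 80 and finishes at 80 + 52 = minute 132.
S needs all of R (finishes minute 132, plus 5-minute gap → minute 137); P (finishes minute 80). That puts its earliest start at minute 137; it finishes at 137 + 50 = minute 187.
T cannot begin until S (finishes minute 187, plus 5-minute gap → minute 192). It runs from minute 192 to 192 + 25 = minute 217.
Q cannot begin until P (finishes minute 80). It runs from minute 80 to 80 + 60 = minute 140.
Every task is finished by minute 217, which is no later than the deadline of 245, so the schedule is feasible.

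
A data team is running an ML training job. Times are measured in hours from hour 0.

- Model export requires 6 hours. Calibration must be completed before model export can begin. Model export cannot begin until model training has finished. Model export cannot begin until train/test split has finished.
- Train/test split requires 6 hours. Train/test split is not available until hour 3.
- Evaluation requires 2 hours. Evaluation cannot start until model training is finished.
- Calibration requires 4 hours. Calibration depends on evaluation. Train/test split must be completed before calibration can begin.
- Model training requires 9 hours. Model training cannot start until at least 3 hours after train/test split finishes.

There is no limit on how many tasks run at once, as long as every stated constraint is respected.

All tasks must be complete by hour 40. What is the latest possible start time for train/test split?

Nothing follows model export; the deadline of hour 40 is its only limit. It must start by 40 − 6 = hour 34.
Calibration feeds into model export (must start by hour 34); so calibration must finish by hour 34 and therefore start by hour 30.
Since calibration (must start by hour 30) depends on it, evaluation must finish by hour 30. Backing off its 2-hour duration gives a latest start of hour 28.
Model training must finish in time for evaluation (must start by hour 28); model export (must start by hour 34). The tightest is hour 28, so model training must start by 28 − 9 = hour 19.
Train/test split has several dependents: model training (must start by hour 19, minus 3-hour gap → hour 16); calibration (must start by hour 30); model export (must start by hour 34). The earliest of those limits is hour 16, so train/test split must start by 16 − 6 = hour 10.

10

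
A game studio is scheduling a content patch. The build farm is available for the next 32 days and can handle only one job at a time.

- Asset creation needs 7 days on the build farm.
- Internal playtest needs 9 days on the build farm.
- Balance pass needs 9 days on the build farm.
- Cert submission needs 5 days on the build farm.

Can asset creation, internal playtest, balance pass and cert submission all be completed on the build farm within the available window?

Running back to back, the jobs need 7 + 9 + 9 + 5 = 30 days on the build farm.
Since 30 ≤ 32, they fit within the window.

Yes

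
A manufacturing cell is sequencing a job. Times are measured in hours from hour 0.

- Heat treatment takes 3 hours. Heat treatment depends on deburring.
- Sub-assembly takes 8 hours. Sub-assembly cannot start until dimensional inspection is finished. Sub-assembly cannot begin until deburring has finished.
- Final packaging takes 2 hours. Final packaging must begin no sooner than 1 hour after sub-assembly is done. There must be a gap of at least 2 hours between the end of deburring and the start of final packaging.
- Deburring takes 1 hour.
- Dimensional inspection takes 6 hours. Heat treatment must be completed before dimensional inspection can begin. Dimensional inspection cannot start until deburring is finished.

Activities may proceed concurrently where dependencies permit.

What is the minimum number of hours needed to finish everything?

21

Deburring can start immediately at hour 0; it finishes at hour 1.
Heat treatment waits on deburring (finishes hour 1), so it starts at hour 1 and finishes at 1 + 3 = hour 4.
Dimensional inspection has to wait for heat treatment (finishes hour 4); deburring (finishes hour 1). The latest of these is hour 4, so dimensional inspection runs hour 4 to 4 + 6 = hour 10.
Sub-assembly cannot start until dimensional inspection (finishes hour 10); deburring (finishes hour 1). The controlling bound is hour 10, so sub-assembly finishes at 10 + 8 = hour 18.
Final packaging needs all of sub-assembly (finishes hour 18, plus 1-hour gap → hour 19); deburring (finishes hour 1, plus 2-hour gap → hour 3). That puts its earliest start at hour 19; it finishes at 19 + 2 = hour 21.
All tasks are finished once the last one completes. Finish times: Deburring at 1, Heat treatment at 4, Dimensional inspection at 10, Sub-assembly at 18, Final packaging at 21. The latest is hour 21.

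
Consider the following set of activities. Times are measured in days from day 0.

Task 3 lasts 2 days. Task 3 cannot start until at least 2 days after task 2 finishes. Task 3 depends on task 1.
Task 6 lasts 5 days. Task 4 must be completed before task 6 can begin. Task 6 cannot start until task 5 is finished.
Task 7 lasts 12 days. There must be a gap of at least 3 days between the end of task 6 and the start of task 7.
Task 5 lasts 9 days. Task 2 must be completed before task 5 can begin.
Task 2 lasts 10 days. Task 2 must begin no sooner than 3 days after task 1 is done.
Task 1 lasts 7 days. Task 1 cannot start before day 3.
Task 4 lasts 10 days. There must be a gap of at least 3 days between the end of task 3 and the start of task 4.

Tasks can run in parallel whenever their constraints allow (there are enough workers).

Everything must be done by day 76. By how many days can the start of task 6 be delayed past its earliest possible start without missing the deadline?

16

Task 1 cannot begin until its own release at day 3. It runs from day 3 to 3 + 7 = day 10.
Task 2 cannot begin until task 1 (finishes day 10, plus 3-day gap → day 13). It runs from day 13 to 13 + 10 = day 23.
Task 5 cannot begin until task 2 (finishes day 23). It runs from day 23 to 23 + 9 = day 32.
Task 3 cannot start until task 2 (finishes day 23, plus 2-day gap → day 25); task 1 (finishes day 10). The controlling bound is day 25, so task 3 finishes at 25 + 2 = day 27.
Task 4 cannot begin until task 3 (finishes day 27, plus 3-day gap → day 30). It runs from day 30 to 30 + 10 = day 40.
Task 6 has to wait for task 4 (finishes day 40); task 5 (finishes day 32). The latest of these is day 40, so task 6 runs day 40 to 40 + 5 = day 45.

Working backward from the deadline:
Task 7 must finish by day 76; it takes 12 days, so it must start by 76 − 12 = day 64.
Task 6 feeds into task 7 (must start by day 64, minus 3-day gap → day 61); so task 6 must finish by day 61 and therefore start by day 56.
So task 6 can start as early as day 40 and as late as day 56, giving 56 − 40 = 16 days of slack.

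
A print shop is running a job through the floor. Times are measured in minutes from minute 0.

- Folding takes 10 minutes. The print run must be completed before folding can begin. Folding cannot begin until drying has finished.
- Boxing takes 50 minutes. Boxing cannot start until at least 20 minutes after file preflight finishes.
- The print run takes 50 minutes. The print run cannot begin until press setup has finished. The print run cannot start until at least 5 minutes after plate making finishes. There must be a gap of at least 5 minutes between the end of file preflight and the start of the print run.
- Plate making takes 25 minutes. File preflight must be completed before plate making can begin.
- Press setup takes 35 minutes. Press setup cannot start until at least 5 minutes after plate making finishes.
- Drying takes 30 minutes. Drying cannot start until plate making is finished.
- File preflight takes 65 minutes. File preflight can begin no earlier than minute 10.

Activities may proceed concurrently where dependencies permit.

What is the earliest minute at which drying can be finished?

130

After its own release at minute 10, file preflight can start at minute 10 and finishes at minute 75.
Plate making cannot begin until file preflight (finishes minute 75). It runs from minute 75 to 75 + 25 = minute 100.
After plate making (finishes minute 100), drying can start at minute 100 and finishes at minute 130.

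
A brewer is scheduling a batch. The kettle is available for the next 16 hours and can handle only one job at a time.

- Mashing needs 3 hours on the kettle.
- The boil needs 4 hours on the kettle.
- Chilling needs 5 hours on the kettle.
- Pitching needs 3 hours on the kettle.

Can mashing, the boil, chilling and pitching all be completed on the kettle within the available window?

Yes

Running back to back, the jobs need 3 + 4 + 5 + 3 = 15 hours on the kettle.
Since 15 ≤ 16, they fit within the window.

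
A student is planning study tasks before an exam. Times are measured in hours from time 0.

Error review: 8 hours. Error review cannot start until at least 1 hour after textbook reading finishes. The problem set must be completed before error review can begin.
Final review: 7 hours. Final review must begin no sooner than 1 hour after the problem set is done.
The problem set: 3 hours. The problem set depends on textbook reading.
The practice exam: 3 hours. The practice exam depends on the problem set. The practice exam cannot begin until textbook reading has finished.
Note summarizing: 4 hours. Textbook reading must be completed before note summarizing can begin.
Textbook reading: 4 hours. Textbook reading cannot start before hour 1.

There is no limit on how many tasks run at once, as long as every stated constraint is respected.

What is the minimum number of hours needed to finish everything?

16

Textbook reading cannot begin until its own release at hour 1. It runs from hour 1 to 1 + 4 = hour 5.
Note summarizing cannot begin until textbook reading (finishes hour 5). It runs from hour 5 to 5 + 4 = hour 9.
After textbook reading (finishes hour 5), the problem set can start at hour 5 and finishes at hour 8.
Final review cannot begin until the problem set (finishes hour 8, plus 1-hour gap → hour 9). It runs from hour 9 to 9 + 7 = hour 16.
Error review has to wait for textbook reading (finishes hour 5, plus 1-hour gap → hour 6); the problem set (finishes hour 8). The latest of these is hour 8, so error review runs hour 8 to 8 + 8 = hour 16.
The practice exam needs all of the problem set (finishes hour 8); textbook reading (finishes hour 5). That puts its earliest start at hour 8; it finishes at 8 + 3 = hour 11.
All tasks are finished once the last one completes. Finish times: Textbook reading at 5, The problem set at 8, The practice exam at 11, Error review at 16, Note summarizing at 9, Final review at 16. The latest is hour 16.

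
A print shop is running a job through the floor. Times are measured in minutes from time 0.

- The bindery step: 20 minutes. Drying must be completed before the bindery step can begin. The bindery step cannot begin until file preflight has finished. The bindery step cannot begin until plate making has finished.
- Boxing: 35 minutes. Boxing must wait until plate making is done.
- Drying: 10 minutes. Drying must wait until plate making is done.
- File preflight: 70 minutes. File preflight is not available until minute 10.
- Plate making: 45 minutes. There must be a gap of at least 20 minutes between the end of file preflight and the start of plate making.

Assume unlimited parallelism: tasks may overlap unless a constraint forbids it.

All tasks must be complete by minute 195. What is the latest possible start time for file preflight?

25

To finish by minute 195, the bindery step (duration 20) must start no later than minute 175.
Drying feeds into the bindery step (must start by minute 175); so drying must finish by minute 175 and therefore start by minute 165.
Boxing must finish by minute 195; it takes 35 minutes, so it must start by 195 − 35 = minute 160.
For plate making: drying (must start by minute 165); the bindery step (must start by minute 175); boxing (must start by minute 160). The most restrictive is minute 160; with a 45-minute duration, plate making must start by minute 115.
For file preflight: plate making (must start by minute 115, minus 20-minute gap → minute 95); the bindery step (must start by minute 175). The most restrictive is minute 95; with a 70-minute duration, file preflight must start by minute 25.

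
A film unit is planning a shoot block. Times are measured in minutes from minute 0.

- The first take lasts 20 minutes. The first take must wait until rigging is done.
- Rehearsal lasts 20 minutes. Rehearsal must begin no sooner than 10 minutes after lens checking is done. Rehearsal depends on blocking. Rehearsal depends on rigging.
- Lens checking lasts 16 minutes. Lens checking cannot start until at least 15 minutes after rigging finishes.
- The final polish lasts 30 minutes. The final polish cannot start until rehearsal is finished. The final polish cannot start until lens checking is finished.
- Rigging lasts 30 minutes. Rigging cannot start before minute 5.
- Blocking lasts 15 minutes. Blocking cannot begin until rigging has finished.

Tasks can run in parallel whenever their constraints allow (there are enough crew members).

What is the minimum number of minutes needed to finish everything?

126

After its own release at minute 5, rigging can start at minute 5 and finishes at minute 35.
After rigging (finishes minute 35), the first take can start at minute 35 and finishes at minute 55.
Blocking cannot begin until rigging (finishes minute 35). It runs from minute 35 to 35 + 15 = minute 50.
After rigging (finishes minute 35, plus 15-minute gap → minute 50), lens checking can start at minute 50 and finishes at minute 66.
For rehearsal: lens checking (finishes minute 66, plus 10-minute gap → minute 76); blocking (finishes minute 50); rigging (finishes minute 35). Taking the maximum gives a start of minute 76, and it finishes at 76 + 20 = minute 96.
The final polish cannot start until rehearsal (finishes minute 96); lens checking (finishes minute 66). The controlling bound is minute 96, so the final polish finishes at 96 + 30 = minute 126.
All tasks are finished once the last one completes. Finish times: Rigging at 35, Lens checking at 66, Blocking at 50, Rehearsal at 96, The final polish at 126, The first take at 55. The latest is minute 126.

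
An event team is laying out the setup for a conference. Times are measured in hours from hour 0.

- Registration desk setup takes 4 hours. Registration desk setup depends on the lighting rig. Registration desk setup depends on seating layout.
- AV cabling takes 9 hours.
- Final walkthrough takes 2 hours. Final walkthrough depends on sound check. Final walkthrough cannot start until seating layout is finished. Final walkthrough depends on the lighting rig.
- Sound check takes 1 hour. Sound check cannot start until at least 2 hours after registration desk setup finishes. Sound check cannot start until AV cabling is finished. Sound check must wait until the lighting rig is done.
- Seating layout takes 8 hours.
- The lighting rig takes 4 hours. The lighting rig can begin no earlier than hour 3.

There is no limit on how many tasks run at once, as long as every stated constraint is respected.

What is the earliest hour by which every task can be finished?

Seating layout can start immediately at hour 0; it finishes at hour 8.
AV cabling has no prerequisites, so it starts at hour 0 and finishes at hour 9.
The lighting rig cannot begin until its own release at hour 3. It runs from hour 3 to 3 + 4 = hour 7.
Registration desk setup has to wait for the lighting rig (finishes hour 7); seating layout (finishes hour 8). The latest of these is hour 8, so registration desk setup runs hour 8 to 8 + 4 = hour 12.
Sound check has to wait for registration desk setup (finishes hour 12, plus 2-hour gap → hour 14); AV cabling (finishes hour 9); the lighting rig (finishes hour 7). The latest of these is hour 14, so sound check runs hour 14 to 14 + 1 = hour 15.
For final walkthrough: sound check (finishes hour 15); seating layout (finishes hour 8); the lighting rig (finishes hour 7). Taking the maximum gives a start of hour 15, and it finishes at 15 + 2 = hour 17.
All tasks are finished once the last one completes. Finish times: The lighting rig at 7, AV cabling at 9, Seating layout at 8, Registration desk setup at 12, Sound check at 15, Final walkthrough at 17. The latest is hour 17.

17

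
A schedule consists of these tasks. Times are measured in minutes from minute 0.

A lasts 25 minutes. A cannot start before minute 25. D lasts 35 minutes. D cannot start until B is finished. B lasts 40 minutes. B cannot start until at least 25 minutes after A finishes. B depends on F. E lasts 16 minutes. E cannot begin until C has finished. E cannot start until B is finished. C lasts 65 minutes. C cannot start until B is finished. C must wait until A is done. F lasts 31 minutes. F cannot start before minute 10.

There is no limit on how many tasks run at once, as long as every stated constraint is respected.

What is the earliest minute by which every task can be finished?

196

F cannot begin until its own release at minute 10. It runs from minute 10 to 10 + 31 = minute 41.
A waits on its own release at minute 25, so it starts at minute 25 and finishes at 25 + 25 = minute 50.
B has to wait for A (finishes minute 50, plus 25-minute gap → minute 75); F (finishes minute 41). The latest of these is minute 75, so B runs minute 75 to 75 + 40 = minute 115.
D cannot begin until B (finishes minute 115). It runs from minute 115 to 115 + 35 = minute 150.
For C: B (finishes minute 115); A (finishes minute 50). Taking the maximum gives a start of minute 115, and it finishes at 115 + 65 = minute 180.
E has to wait for C (finishes minute 180); B (finishes minute 115). The latest of these is minute 180, so E runs minute 180 to 180 + 16 = minute 196.
All tasks are finished once the last one completes. Finish times: A at 50, B at 115, C at 180, D at 150, E at 196, F at 41. The latest is minute 196.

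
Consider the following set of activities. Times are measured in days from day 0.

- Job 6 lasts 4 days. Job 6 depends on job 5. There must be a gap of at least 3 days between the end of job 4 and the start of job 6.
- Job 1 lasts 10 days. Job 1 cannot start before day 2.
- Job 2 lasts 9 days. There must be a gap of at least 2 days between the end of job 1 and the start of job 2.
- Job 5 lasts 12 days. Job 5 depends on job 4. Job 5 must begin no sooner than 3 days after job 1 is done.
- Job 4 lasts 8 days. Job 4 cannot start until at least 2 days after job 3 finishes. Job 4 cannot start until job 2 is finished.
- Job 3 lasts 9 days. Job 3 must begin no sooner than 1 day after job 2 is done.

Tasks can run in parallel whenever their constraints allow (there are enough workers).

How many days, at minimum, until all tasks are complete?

After its own release at day 2, job 1 can start at day 2 and finishes at day 12.
Job 2 cannot begin until job 1 (finishes day 12, plus 2-day gap → day 14). It runs from day 14 to 14 + 9 = day 23.
Job 3 waits on job 2 (finishes day 23, plus 1-day gap → day 24), so it starts at day 24 and finishes at 24 + 9 = day 33.
Job 4 has to wait for job 3 (finishes day 33, plus 2-day gap → day 35); job 2 (finishes day 23). The latest of these is day 35, so job 4 runs day 35 to 35 + 8 = day 43.
For job 5: job 4 (finishes day 43); job 1 (finishes day 12, plus 3-day gap → day 15). Taking the maximum gives a start of day 43, and it finishes at 43 + 12 = day 55.
Job 6 cannot start until job 5 (finishes day 55); job 4 (finishes day 43, plus 3-day gap → day 46). The controlling bound is day 55, so job 6 finishes at 55 + 4 = day 59.
All tasks are finished once the last one completes. Finish times: Job 1 at 12, Job 2 at 23, Job 3 at 33, Job 4 at 43, Job 5 at 55, Job 6 at 59. The latest is day 59.

59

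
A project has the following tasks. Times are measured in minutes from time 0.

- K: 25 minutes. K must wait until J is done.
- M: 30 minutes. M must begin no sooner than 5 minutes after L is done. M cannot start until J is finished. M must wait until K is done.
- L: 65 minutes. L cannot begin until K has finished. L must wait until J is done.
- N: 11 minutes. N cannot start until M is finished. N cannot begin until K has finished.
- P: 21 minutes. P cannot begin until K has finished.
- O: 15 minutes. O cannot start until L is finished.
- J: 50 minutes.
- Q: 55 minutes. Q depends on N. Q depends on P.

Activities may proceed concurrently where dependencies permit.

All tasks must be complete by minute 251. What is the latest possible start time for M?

Q has no dependents, so it just needs to finish by minute 251. Starting by 251 − 55 = minute 196 achieves that.
N has to be done before Q (must start by minute 196). That means finishing by minute 196, i.e. starting by 196 − 11 = minute 185.
M has to be done before N (must start by minute 185). That means finishing by minute 185, i.e. starting by 185 − 30 = minute 155.

155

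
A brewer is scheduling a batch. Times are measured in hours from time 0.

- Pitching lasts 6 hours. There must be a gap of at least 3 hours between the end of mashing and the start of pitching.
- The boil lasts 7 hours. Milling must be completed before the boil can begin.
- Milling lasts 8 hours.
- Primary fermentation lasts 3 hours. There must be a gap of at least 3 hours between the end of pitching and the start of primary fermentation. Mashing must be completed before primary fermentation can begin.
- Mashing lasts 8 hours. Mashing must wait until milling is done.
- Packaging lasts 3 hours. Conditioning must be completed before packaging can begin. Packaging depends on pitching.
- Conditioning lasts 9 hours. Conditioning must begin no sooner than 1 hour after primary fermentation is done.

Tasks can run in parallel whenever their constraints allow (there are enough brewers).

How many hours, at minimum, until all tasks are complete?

Milling has no prerequisites, so it starts at hour 0 and finishes at hour 8.
After milling (finishes hour 8), the boil can start at hour 8 and finishes at hour 15.
After milling (finishes hour 8), mashing can start at hour 8 and finishes at hour 16.
Pitching cannot begin until mashing (finishes hour 16, plus 3-hour gap → hour 19). It runs from hour 19 to 19 + 6 = hour 25.
For primary fermentation: pitching (finishes hour 25, plus 3-hour gap → hour 28); mashing (finishes hour 16). Taking the maximum gives a start of hour 28, and it finishes at 28 + 3 = hour 31.
Conditioning waits on primary fermentation (finishes hour 31, plus 1-hour gap → hour 32), so it starts at hour 32 and finishes at 32 + 9 = hour 41.
For packaging: conditioning (finishes hour 41); pitching (finishes hour 25). Taking the maximum gives a start of hour 41, and it finishes at 41 + 3 = hour 44.
All tasks are finished once the last one completes. Finish times: Milling at 8, Mashing at 16, The boil at 15, Pitching at 25, Primary fermentation at 31, Conditioning at 41, Packaging at 44. The latest is hour 44.

44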